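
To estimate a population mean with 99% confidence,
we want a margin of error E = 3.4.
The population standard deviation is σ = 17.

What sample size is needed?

z_0.005 = 2.576
n = (z×σ/E)² = (2.576×17/3.4)²
n = 165.8944
Round up: n = 166

Answer: n = 166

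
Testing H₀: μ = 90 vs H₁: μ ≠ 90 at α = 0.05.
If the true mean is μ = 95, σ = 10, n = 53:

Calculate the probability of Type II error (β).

SE = σ/√n = 10/√53 = 1.3736
Critical values: μ₀ ± z_0.025×SE = 90 ± 1.960×1.3736
Acceptance region: (87.3077, 92.6923)
Under H₁ (μ = 95): z_high = (92.6923 - 95)/1.3736 = -1.6800, z_low = (87.3077 - 95)/1.3736 = -5.6001
β = P(not reject | H₁) = Φ(-1.6800) - Φ(-5.6001) ≈ 0.0465

Answer: β ≈ 0.0465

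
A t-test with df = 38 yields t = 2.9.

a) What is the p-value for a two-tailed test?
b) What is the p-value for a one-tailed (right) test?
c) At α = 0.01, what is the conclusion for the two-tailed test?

Using t-distribution with df = 38:
a) Two-tailed: p = 2×P(T > 2.9) = 0.0062
b) One-tailed: p = P(T > 2.9) = 0.0031
c) 0.0062 < 0.01, reject H₀

Answer: a) 0.0062, b) 0.0031, c) reject H₀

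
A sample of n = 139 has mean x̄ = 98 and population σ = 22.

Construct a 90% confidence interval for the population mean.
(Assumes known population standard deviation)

Confidence level: 90%, α = 0.1
z_0.05 = 1.645
SE = σ/√n = 22/√139 = 1.8660
Margin of error = 1.645 × 1.8660 = 3.0696
CI: x̄ ± margin = 98 ± 3.0696
CI: (94.9304, 101.0696)

Answer: (94.9304, 101.0696)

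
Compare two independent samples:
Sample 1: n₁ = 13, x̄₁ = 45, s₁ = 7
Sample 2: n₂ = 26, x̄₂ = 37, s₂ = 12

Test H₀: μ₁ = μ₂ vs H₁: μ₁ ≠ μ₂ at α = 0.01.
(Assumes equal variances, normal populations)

Pooled variance: s²_p = [12×7² + 25×12²]/(37) = 113.1892
s_p = 10.6390
SE = s_p×√(1/n₁ + 1/n₂) = 10.6390×√(1/13 + 1/26) = 3.6139
t = (x̄₁ - x̄₂)/SE = (45 - 37)/3.6139 = 2.2137
df = 37, t-critical = ±2.715
Decision: fail to reject H₀

Answer: t = 2.2137, fail to reject H₀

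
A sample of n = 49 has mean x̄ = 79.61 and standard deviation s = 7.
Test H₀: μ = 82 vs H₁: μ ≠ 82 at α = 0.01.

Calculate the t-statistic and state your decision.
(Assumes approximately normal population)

Answer: t = -2.3900, fail to reject H₀

Derivation:
df = n - 1 = 48
SE = s/√n = 7/√49 = 1.0000
t = (x̄ - μ₀)/SE = (79.61 - 82)/1.0000 = -2.3900
Critical value: t_{0.005,48} = ±2.682
p-value ≈ 0.0208
Decision: fail to reject H₀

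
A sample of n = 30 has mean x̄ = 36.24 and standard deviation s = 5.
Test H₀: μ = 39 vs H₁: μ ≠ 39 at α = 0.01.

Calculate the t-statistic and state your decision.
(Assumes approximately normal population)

df = n - 1 = 29
SE = s/√n = 5/√30 = 0.9129
t = (x̄ - μ₀)/SE = (36.24 - 39)/0.9129 = -3.0233
Critical value: t_{0.005,29} = ±2.756
p-value ≈ 0.0052
Decision: reject H₀

Answer: t = -3.0233, reject H₀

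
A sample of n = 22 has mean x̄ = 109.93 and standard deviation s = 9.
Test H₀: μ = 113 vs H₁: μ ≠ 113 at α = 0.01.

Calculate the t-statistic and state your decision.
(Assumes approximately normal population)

Answer: t = -1.6000, fail to reject H₀

Derivation:
df = n - 1 = 21
SE = s/√n = 9/√22 = 1.9188
t = (x̄ - μ₀)/SE = (109.93 - 113)/1.9188 = -1.6000
Critical value: t_{0.005,21} = ±2.831
p-value ≈ 0.1245
Decision: fail to reject H₀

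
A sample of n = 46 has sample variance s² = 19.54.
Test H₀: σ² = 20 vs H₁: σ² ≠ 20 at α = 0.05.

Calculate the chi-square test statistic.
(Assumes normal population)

Answer: χ² = 43.9650, fail to reject H₀

Derivation:
df = n - 1 = 45
χ² = (n-1)s²/σ₀² = 45×19.54/20 = 43.9650
Critical values: χ²_{0.975,45} = 28.366, χ²_{0.025,45} = 65.410
Rejection region: χ² < 28.366 or χ² > 65.410
Decision: fail to reject H₀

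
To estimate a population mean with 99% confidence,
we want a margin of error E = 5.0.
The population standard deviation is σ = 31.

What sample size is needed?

z_0.005 = 2.576
n = (z×σ/E)² = (2.576×31/5.0)²
n = 255.0792
Round up: n = 256

Answer: n = 256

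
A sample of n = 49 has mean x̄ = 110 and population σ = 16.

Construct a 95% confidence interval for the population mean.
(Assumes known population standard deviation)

Confidence level: 95%, α = 0.05
z_0.025 = 1.960
SE = σ/√n = 16/√49 = 2.2857
Margin of error = 1.960 × 2.2857 = 4.4800
CI: x̄ ± margin = 110 ± 4.4800
CI: (105.5200, 114.4800)

Answer: (105.5200, 114.4800)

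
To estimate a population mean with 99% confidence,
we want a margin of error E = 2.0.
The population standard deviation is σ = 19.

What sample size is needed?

Answer: n = 599

Derivation:
z_0.005 = 2.576
n = (z×σ/E)² = (2.576×19/2.0)²
n = 598.8788
Round up: n = 599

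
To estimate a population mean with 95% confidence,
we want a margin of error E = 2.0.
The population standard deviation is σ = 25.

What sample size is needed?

z_0.025 = 1.960
n = (z×σ/E)² = (1.960×25/2.0)²
n = 600.2500
Round up: n = 601

Answer: n = 601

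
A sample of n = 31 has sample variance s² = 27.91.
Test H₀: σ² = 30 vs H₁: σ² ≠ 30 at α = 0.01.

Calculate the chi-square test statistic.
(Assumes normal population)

Answer: χ² = 27.9100, fail to reject H₀

Derivation:
df = n - 1 = 30
χ² = (n-1)s²/σ₀² = 30×27.91/30 = 27.9100
Critical values: χ²_{0.995,30} = 13.787, χ²_{0.005,30} = 53.672
Rejection region: χ² < 13.787 or χ² > 53.672
Decision: fail to reject H₀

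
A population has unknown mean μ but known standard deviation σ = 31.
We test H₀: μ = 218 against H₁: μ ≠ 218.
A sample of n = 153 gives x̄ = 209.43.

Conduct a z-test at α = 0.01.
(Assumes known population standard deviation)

Answer: z = -3.4195, reject H₀

Derivation:
Standard error: SE = σ/√n = 31/√153 = 2.5062
z-statistic: z = (x̄ - μ₀)/SE = (209.43 - 218)/2.5062 = -3.4195
Critical value: ±2.576
p-value = 0.0006
Decision: reject H₀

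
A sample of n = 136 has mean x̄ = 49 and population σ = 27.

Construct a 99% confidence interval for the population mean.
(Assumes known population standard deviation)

Answer: (43.0360, 54.9640)

Derivation:
Confidence level: 99%, α = 0.01
z_0.005 = 2.576
SE = σ/√n = 27/√136 = 2.3152
Margin of error = 2.576 × 2.3152 = 5.9640
CI: x̄ ± margin = 49 ± 5.9640
CI: (43.0360, 54.9640)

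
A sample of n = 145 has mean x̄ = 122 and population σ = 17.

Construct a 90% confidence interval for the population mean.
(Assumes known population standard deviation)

Confidence level: 90%, α = 0.1
z_0.05 = 1.645
SE = σ/√n = 17/√145 = 1.4118
Margin of error = 1.645 × 1.4118 = 2.3224
CI: x̄ ± margin = 122 ± 2.3224
CI: (119.6776, 124.3224)

Answer: (119.6776, 124.3224)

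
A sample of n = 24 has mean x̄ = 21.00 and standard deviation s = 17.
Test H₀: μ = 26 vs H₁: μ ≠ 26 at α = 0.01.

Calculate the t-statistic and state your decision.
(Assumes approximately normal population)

Answer: t = -1.4409, fail to reject H₀

Derivation:
df = n - 1 = 23
SE = s/√n = 17/√24 = 3.4701
t = (x̄ - μ₀)/SE = (21.00 - 26)/3.4701 = -1.4409
Critical value: t_{0.005,23} = ±2.807
p-value ≈ 0.1631
Decision: fail to reject H₀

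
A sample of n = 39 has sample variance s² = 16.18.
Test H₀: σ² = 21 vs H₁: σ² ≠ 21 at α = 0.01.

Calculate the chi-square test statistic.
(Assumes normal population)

df = n - 1 = 38
χ² = (n-1)s²/σ₀² = 38×16.18/21 = 29.2781
Critical values: χ²_{0.995,38} = 19.289, χ²_{0.005,38} = 64.181
Rejection region: χ² < 19.289 or χ² > 64.181
Decision: fail to reject H₀

Answer: χ² = 29.2781, fail to reject H₀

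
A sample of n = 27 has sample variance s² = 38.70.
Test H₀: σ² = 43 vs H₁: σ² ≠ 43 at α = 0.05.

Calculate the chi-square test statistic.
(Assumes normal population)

Answer: χ² = 23.4000, fail to reject H₀

Derivation:
df = n - 1 = 26
χ² = (n-1)s²/σ₀² = 26×38.70/43 = 23.4000
Critical values: χ²_{0.975,26} = 13.844, χ²_{0.025,26} = 41.923
Rejection region: χ² < 13.844 or χ² > 41.923
Decision: fail to reject H₀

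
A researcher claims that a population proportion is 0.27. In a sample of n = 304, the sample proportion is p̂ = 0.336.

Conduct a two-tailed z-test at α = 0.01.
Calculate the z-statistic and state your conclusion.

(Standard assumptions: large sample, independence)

Answer: z = 2.5920, reject H₀

Derivation:
H₀: p = 0.27, H₁: p ≠ 0.27
Standard error: SE = √(p₀(1-p₀)/n) = √(0.27×0.73/304) = 0.025463
z-statistic: z = (p̂ - p₀)/SE = (0.336 - 0.27)/0.025463 = 2.5920
Critical value: z_0.005 = ±2.576
p-value = 0.0095
Decision: reject H₀ at α = 0.01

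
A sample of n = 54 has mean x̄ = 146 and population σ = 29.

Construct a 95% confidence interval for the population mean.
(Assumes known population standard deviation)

Confidence level: 95%, α = 0.05
z_0.025 = 1.960
SE = σ/√n = 29/√54 = 3.9464
Margin of error = 1.960 × 3.9464 = 7.7349
CI: x̄ ± margin = 146 ± 7.7349
CI: (138.2651, 153.7349)

Answer: (138.2651, 153.7349)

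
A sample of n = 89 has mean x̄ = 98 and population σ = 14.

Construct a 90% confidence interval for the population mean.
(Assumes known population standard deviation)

Confidence level: 90%, α = 0.1
z_0.05 = 1.645
SE = σ/√n = 14/√89 = 1.4840
Margin of error = 1.645 × 1.4840 = 2.4412
CI: x̄ ± margin = 98 ± 2.4412
CI: (95.5588, 100.4412)

Answer: (95.5588, 100.4412)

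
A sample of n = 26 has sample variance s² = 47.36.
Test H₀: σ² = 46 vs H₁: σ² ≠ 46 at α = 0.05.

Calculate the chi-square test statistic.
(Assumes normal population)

df = n - 1 = 25
χ² = (n-1)s²/σ₀² = 25×47.36/46 = 25.7391
Critical values: χ²_{0.975,25} = 13.120, χ²_{0.025,25} = 40.646
Rejection region: χ² < 13.120 or χ² > 40.646
Decision: fail to reject H₀

Answer: χ² = 25.7391, fail to reject H₀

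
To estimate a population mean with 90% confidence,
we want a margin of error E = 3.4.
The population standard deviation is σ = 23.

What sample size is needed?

Answer: n = 124

Derivation:
z_0.05 = 1.645
n = (z×σ/E)² = (1.645×23/3.4)²
n = 123.8311
Round up: n = 124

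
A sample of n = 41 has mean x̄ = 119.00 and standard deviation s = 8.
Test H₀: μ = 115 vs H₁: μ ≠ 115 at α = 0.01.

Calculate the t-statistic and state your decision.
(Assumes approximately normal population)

df = n - 1 = 40
SE = s/√n = 8/√41 = 1.2494
t = (x̄ - μ₀)/SE = (119.00 - 115)/1.2494 = 3.2015
Critical value: t_{0.005,40} = ±2.704
p-value ≈ 0.0027
Decision: reject H₀

Answer: t = 3.2015, reject H₀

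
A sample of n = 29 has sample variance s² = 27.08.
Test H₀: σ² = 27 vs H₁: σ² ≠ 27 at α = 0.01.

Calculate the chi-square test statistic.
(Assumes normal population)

df = n - 1 = 28
χ² = (n-1)s²/σ₀² = 28×27.08/27 = 28.0830
Critical values: χ²_{0.995,28} = 12.461, χ²_{0.005,28} = 50.993
Rejection region: χ² < 12.461 or χ² > 50.993
Decision: fail to reject H₀

Answer: χ² = 28.0830, fail to reject H₀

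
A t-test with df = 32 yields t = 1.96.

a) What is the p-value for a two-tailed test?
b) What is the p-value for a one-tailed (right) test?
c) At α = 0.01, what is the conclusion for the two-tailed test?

Using t-distribution with df = 32:
a) Two-tailed: p = 2×P(T > 1.96) = 0.0588
b) One-tailed: p = P(T > 1.96) = 0.0294
c) 0.0588 ≥ 0.01, fail to reject H₀

Answer: a) 0.0588, b) 0.0294, c) fail to reject H₀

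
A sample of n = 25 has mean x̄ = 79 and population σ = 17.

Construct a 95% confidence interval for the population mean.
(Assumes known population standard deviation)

Confidence level: 95%, α = 0.05
z_0.025 = 1.960
SE = σ/√n = 17/√25 = 3.4000
Margin of error = 1.960 × 3.4000 = 6.6640
CI: x̄ ± margin = 79 ± 6.6640
CI: (72.3360, 85.6640)

Answer: (72.3360, 85.6640)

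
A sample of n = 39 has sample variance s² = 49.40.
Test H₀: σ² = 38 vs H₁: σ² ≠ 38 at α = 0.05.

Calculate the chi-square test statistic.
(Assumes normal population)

Answer: χ² = 49.4000, fail to reject H₀

Derivation:
df = n - 1 = 38
χ² = (n-1)s²/σ₀² = 38×49.40/38 = 49.4000
Critical values: χ²_{0.975,38} = 22.878, χ²_{0.025,38} = 56.896
Rejection region: χ² < 22.878 or χ² > 56.896
Decision: fail to reject H₀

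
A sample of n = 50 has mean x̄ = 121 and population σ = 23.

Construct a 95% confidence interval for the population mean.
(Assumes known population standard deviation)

Answer: (114.6247, 127.3753)

Derivation:
Confidence level: 95%, α = 0.05
z_0.025 = 1.960
SE = σ/√n = 23/√50 = 3.2527
Margin of error = 1.960 × 3.2527 = 6.3753
CI: x̄ ± margin = 121 ± 6.3753
CI: (114.6247, 127.3753)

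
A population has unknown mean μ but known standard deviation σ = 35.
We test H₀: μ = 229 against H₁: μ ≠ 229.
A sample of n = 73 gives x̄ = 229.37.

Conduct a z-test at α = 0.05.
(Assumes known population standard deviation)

Answer: z = 0.0903, fail to reject H₀

Derivation:
Standard error: SE = σ/√n = 35/√73 = 4.0964
z-statistic: z = (x̄ - μ₀)/SE = (229.37 - 229)/4.0964 = 0.0903
Critical value: ±1.960
p-value = 0.9280
Decision: fail to reject H₀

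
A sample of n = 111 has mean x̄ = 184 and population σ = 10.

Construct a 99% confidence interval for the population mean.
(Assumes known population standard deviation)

Answer: (181.5549, 186.4451)

Derivation:
Confidence level: 99%, α = 0.01
z_0.005 = 2.576
SE = σ/√n = 10/√111 = 0.9492
Margin of error = 2.576 × 0.9492 = 2.4451
CI: x̄ ± margin = 184 ± 2.4451
CI: (181.5549, 186.4451)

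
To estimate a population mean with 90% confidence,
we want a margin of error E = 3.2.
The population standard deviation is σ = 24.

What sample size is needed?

z_0.05 = 1.645
n = (z×σ/E)² = (1.645×24/3.2)²
n = 152.2139
Round up: n = 153

Answer: n = 153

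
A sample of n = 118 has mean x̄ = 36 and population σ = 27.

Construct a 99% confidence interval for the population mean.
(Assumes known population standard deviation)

Answer: (29.5971, 42.4029)

Derivation:
Confidence level: 99%, α = 0.01
z_0.005 = 2.576
SE = σ/√n = 27/√118 = 2.4856
Margin of error = 2.576 × 2.4856 = 6.4029
CI: x̄ ± margin = 36 ± 6.4029
CI: (29.5971, 42.4029)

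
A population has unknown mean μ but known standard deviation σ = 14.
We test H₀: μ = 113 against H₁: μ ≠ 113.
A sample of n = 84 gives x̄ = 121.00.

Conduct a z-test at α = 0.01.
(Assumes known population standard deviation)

Answer: z = 5.2373, reject H₀

Derivation:
Standard error: SE = σ/√n = 14/√84 = 1.5275
z-statistic: z = (x̄ - μ₀)/SE = (121.00 - 113)/1.5275 = 5.2373
Critical value: ±2.576
p-value < 0.0001
Decision: reject H₀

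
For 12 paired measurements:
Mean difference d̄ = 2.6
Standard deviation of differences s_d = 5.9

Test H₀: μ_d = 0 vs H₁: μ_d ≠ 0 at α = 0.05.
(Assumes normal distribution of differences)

df = n - 1 = 11
SE = s_d/√n = 5.9/√12 = 1.7032
t = d̄/SE = 2.6/1.7032 = 1.5265
Critical value: t_{0.025,11} = ±2.201
p-value ≈ 0.1551
Decision: fail to reject H₀

Answer: t = 1.5265, fail to reject H₀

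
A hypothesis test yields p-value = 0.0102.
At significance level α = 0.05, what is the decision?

Compare p-value to α:
0.0102 < 0.05
Decision: reject H₀

Answer: reject H₀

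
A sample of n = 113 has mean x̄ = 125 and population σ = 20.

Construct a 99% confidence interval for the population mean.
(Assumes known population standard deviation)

Confidence level: 99%, α = 0.01
z_0.005 = 2.576
SE = σ/√n = 20/√113 = 1.8814
Margin of error = 2.576 × 1.8814 = 4.8465
CI: x̄ ± margin = 125 ± 4.8465
CI: (120.1535, 129.8465)

Answer: (120.1535, 129.8465)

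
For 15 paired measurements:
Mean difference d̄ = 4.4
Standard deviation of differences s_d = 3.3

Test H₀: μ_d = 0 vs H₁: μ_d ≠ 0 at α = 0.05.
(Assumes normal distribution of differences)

df = n - 1 = 14
SE = s_d/√n = 3.3/√15 = 0.8521
t = d̄/SE = 4.4/0.8521 = 5.1637
Critical value: t_{0.025,14} = ±2.145
p-value ≈ 0.0001
Decision: reject H₀

Answer: t = 5.1637, reject H₀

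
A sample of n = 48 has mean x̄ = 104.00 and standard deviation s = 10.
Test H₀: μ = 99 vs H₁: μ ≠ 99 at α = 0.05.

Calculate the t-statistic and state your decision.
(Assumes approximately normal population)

df = n - 1 = 47
SE = s/√n = 10/√48 = 1.4434
t = (x̄ - μ₀)/SE = (104.00 - 99)/1.4434 = 3.4640
Critical value: t_{0.025,47} = ±2.012
p-value ≈ 0.0011
Decision: reject H₀

Answer: t = 3.4640, reject H₀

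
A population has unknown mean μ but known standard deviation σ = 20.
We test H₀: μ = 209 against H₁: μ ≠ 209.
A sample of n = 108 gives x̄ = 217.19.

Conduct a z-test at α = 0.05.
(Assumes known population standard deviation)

Answer: z = 4.2557, reject H₀

Derivation:
Standard error: SE = σ/√n = 20/√108 = 1.9245
z-statistic: z = (x̄ - μ₀)/SE = (217.19 - 209)/1.9245 = 4.2557
Critical value: ±1.960
p-value < 0.0001
Decision: reject H₀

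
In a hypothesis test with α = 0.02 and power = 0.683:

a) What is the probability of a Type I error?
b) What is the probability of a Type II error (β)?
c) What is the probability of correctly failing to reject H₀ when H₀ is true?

a) Type I error probability = α = 0.02
b) Power = P(reject H₀ | H₁ true) = 1 - β = 0.683, so Type II error probability = β = 1 - Power = 0.317
c) P(fail to reject H₀ | H₀ true) = 1 - α = 0.98

Answer: a) 0.02, b) 0.317, c) 0.98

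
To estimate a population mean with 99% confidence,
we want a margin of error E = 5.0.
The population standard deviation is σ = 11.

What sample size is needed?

Answer: n = 33

Derivation:
z_0.005 = 2.576
n = (z×σ/E)² = (2.576×11/5.0)²
n = 32.1172
Round up: n = 33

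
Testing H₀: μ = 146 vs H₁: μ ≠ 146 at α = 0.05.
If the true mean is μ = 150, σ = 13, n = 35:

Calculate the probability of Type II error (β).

SE = σ/√n = 13/√35 = 2.1974
Critical values: μ₀ ± z_0.025×SE = 146 ± 1.960×2.1974
Acceptance region: (141.6931, 150.3069)
Under H₁ (μ = 150): z_high = (150.3069 - 150)/2.1974 = 0.1397, z_low = (141.6931 - 150)/2.1974 = -3.7803
β = P(not reject | H₁) = Φ(0.1397) - Φ(-3.7803) ≈ 0.5555

Answer: β ≈ 0.5555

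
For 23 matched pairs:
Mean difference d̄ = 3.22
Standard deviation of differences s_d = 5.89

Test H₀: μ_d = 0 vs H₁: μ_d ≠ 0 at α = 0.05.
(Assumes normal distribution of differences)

df = n - 1 = 22
SE = s_d/√n = 5.89/√23 = 1.2281
t = d̄/SE = 3.22/1.2281 = 2.6219
Critical value: t_{0.025,22} = ±2.074
p-value ≈ 0.0156
Decision: reject H₀

Answer: t = 2.6219, reject H₀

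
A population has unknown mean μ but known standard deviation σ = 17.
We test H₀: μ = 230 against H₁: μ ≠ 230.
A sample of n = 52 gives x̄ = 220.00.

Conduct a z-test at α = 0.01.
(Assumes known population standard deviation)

Answer: z = -4.2418, reject H₀

Derivation:
Standard error: SE = σ/√n = 17/√52 = 2.3575
z-statistic: z = (x̄ - μ₀)/SE = (220.00 - 230)/2.3575 = -4.2418
Critical value: ±2.576
p-value < 0.0001
Decision: reject H₀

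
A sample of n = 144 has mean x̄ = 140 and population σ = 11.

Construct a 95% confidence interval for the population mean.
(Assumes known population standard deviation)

Answer: (138.2033, 141.7967)

Derivation:
Confidence level: 95%, α = 0.05
z_0.025 = 1.960
SE = σ/√n = 11/√144 = 0.9167
Margin of error = 1.960 × 0.9167 = 1.7967
CI: x̄ ± margin = 140 ± 1.7967
CI: (138.2033, 141.7967)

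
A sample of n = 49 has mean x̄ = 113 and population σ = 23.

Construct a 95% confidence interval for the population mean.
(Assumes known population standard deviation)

Answer: (106.5600, 119.4400)

Derivation:
Confidence level: 95%, α = 0.05
z_0.025 = 1.960
SE = σ/√n = 23/√49 = 3.2857
Margin of error = 1.960 × 3.2857 = 6.4400
CI: x̄ ± margin = 113 ± 6.4400
CI: (106.5600, 119.4400)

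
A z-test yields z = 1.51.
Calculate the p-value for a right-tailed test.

Answer: p-value ≈ 0.0655

Derivation:
For z = 1.51:
p = P(Z > 1.51) = 1 - Φ(1.51) = 0.0655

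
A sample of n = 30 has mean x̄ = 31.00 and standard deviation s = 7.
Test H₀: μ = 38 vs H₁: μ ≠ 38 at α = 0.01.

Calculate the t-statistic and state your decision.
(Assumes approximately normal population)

df = n - 1 = 29
SE = s/√n = 7/√30 = 1.2780
t = (x̄ - μ₀)/SE = (31.00 - 38)/1.2780 = -5.4773
Critical value: t_{0.005,29} = ±2.756
p-value < 0.0001
Decision: reject H₀

Answer: t = -5.4773, reject H₀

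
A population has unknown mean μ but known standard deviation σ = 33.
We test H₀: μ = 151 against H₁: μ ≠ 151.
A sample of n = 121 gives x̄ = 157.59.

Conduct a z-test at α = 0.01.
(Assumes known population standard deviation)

Answer: z = 2.1967, fail to reject H₀

Derivation:
Standard error: SE = σ/√n = 33/√121 = 3.0000
z-statistic: z = (x̄ - μ₀)/SE = (157.59 - 151)/3.0000 = 2.1967
Critical value: ±2.576
p-value = 0.0280
Decision: fail to reject H₀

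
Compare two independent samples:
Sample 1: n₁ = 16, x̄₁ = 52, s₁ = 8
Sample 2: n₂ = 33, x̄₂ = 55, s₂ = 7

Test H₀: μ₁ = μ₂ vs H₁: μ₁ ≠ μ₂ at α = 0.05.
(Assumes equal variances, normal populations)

Pooled variance: s²_p = [15×8² + 32×7²]/(47) = 53.7872
s_p = 7.3340
SE = s_p×√(1/n₁ + 1/n₂) = 7.3340×√(1/16 + 1/33) = 2.2342
t = (x̄₁ - x̄₂)/SE = (52 - 55)/2.2342 = -1.3428
df = 47, t-critical = ±2.012
Decision: fail to reject H₀

Answer: t = -1.3428, fail to reject H₀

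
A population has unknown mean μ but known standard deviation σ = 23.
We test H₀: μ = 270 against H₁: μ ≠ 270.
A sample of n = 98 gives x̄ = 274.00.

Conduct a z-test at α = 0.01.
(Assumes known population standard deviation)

Answer: z = 1.7216, fail to reject H₀

Derivation:
Standard error: SE = σ/√n = 23/√98 = 2.3234
z-statistic: z = (x̄ - μ₀)/SE = (274.00 - 270)/2.3234 = 1.7216
Critical value: ±2.576
p-value = 0.0851
Decision: fail to reject H₀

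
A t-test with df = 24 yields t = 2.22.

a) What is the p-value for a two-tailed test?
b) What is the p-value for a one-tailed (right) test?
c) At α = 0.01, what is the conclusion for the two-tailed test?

Answer: a) 0.0361, b) 0.0181, c) fail to reject H₀

Derivation:
Using t-distribution with df = 24:
a) Two-tailed: p = 2×P(T > 2.22) = 0.0361
b) One-tailed: p = P(T > 2.22) = 0.0181
c) 0.0361 ≥ 0.01, fail to reject H₀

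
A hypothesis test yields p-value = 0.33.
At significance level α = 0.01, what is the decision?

Compare p-value to α:
0.33 ≥ 0.01
Decision: fail to reject H₀

Answer: fail to reject H₀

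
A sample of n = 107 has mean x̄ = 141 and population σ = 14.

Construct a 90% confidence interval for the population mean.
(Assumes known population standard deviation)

Confidence level: 90%, α = 0.1
z_0.05 = 1.645
SE = σ/√n = 14/√107 = 1.3534
Margin of error = 1.645 × 1.3534 = 2.2263
CI: x̄ ± margin = 141 ± 2.2263
CI: (138.7737, 143.2263)

Answer: (138.7737, 143.2263)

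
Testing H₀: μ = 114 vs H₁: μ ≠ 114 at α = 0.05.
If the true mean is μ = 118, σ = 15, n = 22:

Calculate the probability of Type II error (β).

Answer: β ≈ 0.7602

Derivation:
SE = σ/√n = 15/√22 = 3.1980
Critical values: μ₀ ± z_0.025×SE = 114 ± 1.960×3.1980
Acceptance region: (107.7319, 120.2681)
Under H₁ (μ = 118): z_high = (120.2681 - 118)/3.1980 = 0.7092, z_low = (107.7319 - 118)/3.1980 = -3.2108
β = P(not reject | H₁) = Φ(0.7092) - Φ(-3.2108) ≈ 0.7602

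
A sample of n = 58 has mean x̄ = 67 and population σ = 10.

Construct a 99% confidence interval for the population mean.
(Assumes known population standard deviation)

Confidence level: 99%, α = 0.01
z_0.005 = 2.576
SE = σ/√n = 10/√58 = 1.3131
Margin of error = 2.576 × 1.3131 = 3.3825
CI: x̄ ± margin = 67 ± 3.3825
CI: (63.6175, 70.3825)

Answer: (63.6175, 70.3825)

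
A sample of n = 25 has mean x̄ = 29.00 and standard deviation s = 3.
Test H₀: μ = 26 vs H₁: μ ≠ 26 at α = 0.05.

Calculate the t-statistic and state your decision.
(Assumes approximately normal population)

Answer: t = 5.0000, reject H₀

Derivation:
df = n - 1 = 24
SE = s/√n = 3/√25 = 0.6000
t = (x̄ - μ₀)/SE = (29.00 - 26)/0.6000 = 5.0000
Critical value: t_{0.025,24} = ±2.064
p-value < 0.0001
Decision: reject H₀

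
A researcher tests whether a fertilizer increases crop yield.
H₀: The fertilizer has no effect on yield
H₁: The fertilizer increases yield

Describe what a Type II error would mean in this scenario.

Answer: Failing to recommend an effective fertilizer

Derivation:
Type I error: rejecting H₀ when it is actually true (false positive).
Type II error: failing to reject H₀ when H₁ is actually true (false negative).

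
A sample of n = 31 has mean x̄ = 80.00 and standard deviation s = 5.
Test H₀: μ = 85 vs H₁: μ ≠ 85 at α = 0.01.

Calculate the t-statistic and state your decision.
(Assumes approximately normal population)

Answer: t = -5.5679, reject H₀

Derivation:
df = n - 1 = 30
SE = s/√n = 5/√31 = 0.8980
t = (x̄ - μ₀)/SE = (80.00 - 85)/0.8980 = -5.5679
Critical value: t_{0.005,30} = ±2.750
p-value < 0.0001
Decision: reject H₀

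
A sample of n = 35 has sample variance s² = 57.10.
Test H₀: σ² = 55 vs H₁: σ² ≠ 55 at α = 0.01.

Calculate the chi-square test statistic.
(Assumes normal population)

Answer: χ² = 35.2982, fail to reject H₀

Derivation:
df = n - 1 = 34
χ² = (n-1)s²/σ₀² = 34×57.10/55 = 35.2982
Critical values: χ²_{0.995,34} = 16.501, χ²_{0.005,34} = 58.964
Rejection region: χ² < 16.501 or χ² > 58.964
Decision: fail to reject H₀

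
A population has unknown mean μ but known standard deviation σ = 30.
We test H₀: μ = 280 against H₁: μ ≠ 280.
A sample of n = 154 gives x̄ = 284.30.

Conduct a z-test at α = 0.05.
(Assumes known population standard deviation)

Standard error: SE = σ/√n = 30/√154 = 2.4175
z-statistic: z = (x̄ - μ₀)/SE = (284.30 - 280)/2.4175 = 1.7787
Critical value: ±1.960
p-value = 0.0753
Decision: fail to reject H₀

Answer: z = 1.7787, fail to reject H₀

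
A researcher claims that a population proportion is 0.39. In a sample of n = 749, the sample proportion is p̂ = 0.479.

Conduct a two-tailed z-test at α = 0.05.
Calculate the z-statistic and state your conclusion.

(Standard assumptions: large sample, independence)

Answer: z = 4.9938, reject H₀

Derivation:
H₀: p = 0.39, H₁: p ≠ 0.39
Standard error: SE = √(p₀(1-p₀)/n) = √(0.39×0.61/749) = 0.017822
z-statistic: z = (p̂ - p₀)/SE = (0.479 - 0.39)/0.017822 = 4.9938
Critical value: z_0.025 = ±1.960
p-value < 0.0001
Decision: reject H₀ at α = 0.05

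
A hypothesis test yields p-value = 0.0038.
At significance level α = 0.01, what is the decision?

Answer: reject H₀

Derivation:
Compare p-value to α:
0.0038 < 0.01
Decision: reject H₀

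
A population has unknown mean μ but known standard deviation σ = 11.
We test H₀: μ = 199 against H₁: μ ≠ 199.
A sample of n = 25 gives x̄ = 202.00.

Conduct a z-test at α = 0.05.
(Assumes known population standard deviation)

Answer: z = 1.3636, fail to reject H₀

Derivation:
Standard error: SE = σ/√n = 11/√25 = 2.2000
z-statistic: z = (x̄ - μ₀)/SE = (202.00 - 199)/2.2000 = 1.3636
Critical value: ±1.960
p-value = 0.1727
Decision: fail to reject H₀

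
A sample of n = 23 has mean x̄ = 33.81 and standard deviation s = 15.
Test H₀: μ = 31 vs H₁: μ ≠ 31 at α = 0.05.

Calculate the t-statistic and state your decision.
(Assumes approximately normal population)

Answer: t = 0.8984, fail to reject H₀

Derivation:
df = n - 1 = 22
SE = s/√n = 15/√23 = 3.1277
t = (x̄ - μ₀)/SE = (33.81 - 31)/3.1277 = 0.8984
Critical value: t_{0.025,22} = ±2.074
p-value ≈ 0.3787
Decision: fail to reject H₀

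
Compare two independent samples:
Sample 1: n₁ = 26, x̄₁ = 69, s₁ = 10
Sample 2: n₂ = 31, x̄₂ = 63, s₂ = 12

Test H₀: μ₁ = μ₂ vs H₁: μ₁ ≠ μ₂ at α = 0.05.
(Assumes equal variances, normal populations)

Answer: t = 2.0261, reject H₀

Derivation:
Pooled variance: s²_p = [25×10² + 30×12²]/(55) = 124.0000
s_p = 11.1355
SE = s_p×√(1/n₁ + 1/n₂) = 11.1355×√(1/26 + 1/31) = 2.9613
t = (x̄₁ - x̄₂)/SE = (69 - 63)/2.9613 = 2.0261
df = 55, t-critical = ±2.004
Decision: reject H₀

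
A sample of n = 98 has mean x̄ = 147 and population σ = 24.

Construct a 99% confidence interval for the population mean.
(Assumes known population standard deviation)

Answer: (140.7547, 153.2453)

Derivation:
Confidence level: 99%, α = 0.01
z_0.005 = 2.576
SE = σ/√n = 24/√98 = 2.4244
Margin of error = 2.576 × 2.4244 = 6.2453
CI: x̄ ± margin = 147 ± 6.2453
CI: (140.7547, 153.2453)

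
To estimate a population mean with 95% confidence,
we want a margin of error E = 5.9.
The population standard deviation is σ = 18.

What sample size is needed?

z_0.025 = 1.960
n = (z×σ/E)² = (1.960×18/5.9)²
n = 35.7563
Round up: n = 36

Answer: n = 36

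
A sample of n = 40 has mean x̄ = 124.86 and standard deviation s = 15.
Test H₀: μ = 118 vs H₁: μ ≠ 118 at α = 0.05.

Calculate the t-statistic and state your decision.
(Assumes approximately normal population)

Answer: t = 2.8924, reject H₀

Derivation:
df = n - 1 = 39
SE = s/√n = 15/√40 = 2.3717
t = (x̄ - μ₀)/SE = (124.86 - 118)/2.3717 = 2.8924
Critical value: t_{0.025,39} = ±2.023
p-value ≈ 0.0062
Decision: reject H₀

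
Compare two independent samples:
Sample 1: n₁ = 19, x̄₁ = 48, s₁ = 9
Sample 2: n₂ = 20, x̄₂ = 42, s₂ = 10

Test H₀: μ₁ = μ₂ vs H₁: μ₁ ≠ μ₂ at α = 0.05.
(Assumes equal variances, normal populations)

Answer: t = 1.9659, fail to reject H₀

Derivation:
Pooled variance: s²_p = [18×9² + 19×10²]/(37) = 90.7568
s_p = 9.5266
SE = s_p×√(1/n₁ + 1/n₂) = 9.5266×√(1/19 + 1/20) = 3.0520
t = (x̄₁ - x̄₂)/SE = (48 - 42)/3.0520 = 1.9659
df = 37, t-critical = ±2.026
Decision: fail to reject H₀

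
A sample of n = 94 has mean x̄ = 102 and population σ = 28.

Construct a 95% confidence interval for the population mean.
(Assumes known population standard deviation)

Confidence level: 95%, α = 0.05
z_0.025 = 1.960
SE = σ/√n = 28/√94 = 2.8880
Margin of error = 1.960 × 2.8880 = 5.6605
CI: x̄ ± margin = 102 ± 5.6605
CI: (96.3395, 107.6605)

Answer: (96.3395, 107.6605)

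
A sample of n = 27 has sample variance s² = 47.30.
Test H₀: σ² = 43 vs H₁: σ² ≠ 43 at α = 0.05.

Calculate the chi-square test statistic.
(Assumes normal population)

Answer: χ² = 28.6000, fail to reject H₀

Derivation:
df = n - 1 = 26
χ² = (n-1)s²/σ₀² = 26×47.30/43 = 28.6000
Critical values: χ²_{0.975,26} = 13.844, χ²_{0.025,26} = 41.923
Rejection region: χ² < 13.844 or χ² > 41.923
Decision: fail to reject H₀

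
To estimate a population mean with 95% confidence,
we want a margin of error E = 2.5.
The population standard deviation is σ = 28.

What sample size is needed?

z_0.025 = 1.960
n = (z×σ/E)² = (1.960×28/2.5)²
n = 481.8903
Round up: n = 482

Answer: n = 482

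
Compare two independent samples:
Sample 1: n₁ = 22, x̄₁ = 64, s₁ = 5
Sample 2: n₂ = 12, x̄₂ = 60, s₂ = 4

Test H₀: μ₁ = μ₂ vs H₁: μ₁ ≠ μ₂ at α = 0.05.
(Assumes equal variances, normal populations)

Pooled variance: s²_p = [21×5² + 11×4²]/(32) = 21.9062
s_p = 4.6804
SE = s_p×√(1/n₁ + 1/n₂) = 4.6804×√(1/22 + 1/12) = 1.6797
t = (x̄₁ - x̄₂)/SE = (64 - 60)/1.6797 = 2.3814
df = 32, t-critical = ±2.037
Decision: reject H₀

Answer: t = 2.3814, reject H₀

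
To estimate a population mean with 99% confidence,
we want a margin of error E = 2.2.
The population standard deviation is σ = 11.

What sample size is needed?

z_0.005 = 2.576
n = (z×σ/E)² = (2.576×11/2.2)²
n = 165.8944
Round up: n = 166

Answer: n = 166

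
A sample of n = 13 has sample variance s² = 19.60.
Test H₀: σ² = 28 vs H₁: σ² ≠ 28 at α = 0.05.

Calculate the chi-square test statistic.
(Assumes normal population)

df = n - 1 = 12
χ² = (n-1)s²/σ₀² = 12×19.60/28 = 8.4000
Critical values: χ²_{0.975,12} = 4.404, χ²_{0.025,12} = 23.337
Rejection region: χ² < 4.404 or χ² > 23.337
Decision: fail to reject H₀

Answer: χ² = 8.4000, fail to reject H₀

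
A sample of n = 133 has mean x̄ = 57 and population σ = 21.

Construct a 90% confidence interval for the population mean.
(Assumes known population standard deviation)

Confidence level: 90%, α = 0.1
z_0.05 = 1.645
SE = σ/√n = 21/√133 = 1.8209
Margin of error = 1.645 × 1.8209 = 2.9954
CI: x̄ ± margin = 57 ± 2.9954
CI: (54.0046, 59.9954)

Answer: (54.0046, 59.9954)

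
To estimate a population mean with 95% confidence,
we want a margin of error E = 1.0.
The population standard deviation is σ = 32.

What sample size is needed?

z_0.025 = 1.960
n = (z×σ/E)² = (1.960×32/1.0)²
n = 3933.7984
Round up: n = 3934

Answer: n = 3934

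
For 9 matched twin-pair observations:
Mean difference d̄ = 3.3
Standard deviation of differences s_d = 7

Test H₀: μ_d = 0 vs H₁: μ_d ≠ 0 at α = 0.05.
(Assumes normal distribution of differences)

df = n - 1 = 8
SE = s_d/√n = 7/√9 = 2.3333
t = d̄/SE = 3.3/2.3333 = 1.4143
Critical value: t_{0.025,8} = ±2.306
p-value ≈ 0.1950
Decision: fail to reject H₀

Answer: t = 1.4143, fail to reject H₀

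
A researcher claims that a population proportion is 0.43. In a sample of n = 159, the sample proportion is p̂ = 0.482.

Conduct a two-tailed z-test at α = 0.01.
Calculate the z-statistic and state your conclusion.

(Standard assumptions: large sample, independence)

H₀: p = 0.43, H₁: p ≠ 0.43
Standard error: SE = √(p₀(1-p₀)/n) = √(0.43×0.57/159) = 0.039262
z-statistic: z = (p̂ - p₀)/SE = (0.482 - 0.43)/0.039262 = 1.3244
Critical value: z_0.005 = ±2.576
p-value = 0.1854
Decision: fail to reject H₀ at α = 0.01

Answer: z = 1.3244, fail to reject H₀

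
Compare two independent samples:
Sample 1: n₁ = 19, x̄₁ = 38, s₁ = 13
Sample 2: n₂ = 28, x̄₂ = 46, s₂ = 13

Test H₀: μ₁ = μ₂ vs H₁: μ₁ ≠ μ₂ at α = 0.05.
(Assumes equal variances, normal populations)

Answer: t = -2.0704, reject H₀

Derivation:
Pooled variance: s²_p = [18×13² + 27×13²]/(45) = 169.0000
s_p = 13.0000
SE = s_p×√(1/n₁ + 1/n₂) = 13.0000×√(1/19 + 1/28) = 3.8640
t = (x̄₁ - x̄₂)/SE = (38 - 46)/3.8640 = -2.0704
df = 45, t-critical = ±2.014
Decision: reject H₀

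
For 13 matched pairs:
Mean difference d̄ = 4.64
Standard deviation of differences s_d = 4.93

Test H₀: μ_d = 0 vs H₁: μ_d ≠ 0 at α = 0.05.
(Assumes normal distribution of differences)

Answer: t = 3.3935, reject H₀

Derivation:
df = n - 1 = 12
SE = s_d/√n = 4.93/√13 = 1.3673
t = d̄/SE = 4.64/1.3673 = 3.3935
Critical value: t_{0.025,12} = ±2.179
p-value ≈ 0.0053
Decision: reject H₀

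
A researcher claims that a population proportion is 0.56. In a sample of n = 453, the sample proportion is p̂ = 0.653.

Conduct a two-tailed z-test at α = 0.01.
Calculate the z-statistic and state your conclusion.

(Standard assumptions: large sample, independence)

Answer: z = 3.9877, reject H₀

Derivation:
H₀: p = 0.56, H₁: p ≠ 0.56
Standard error: SE = √(p₀(1-p₀)/n) = √(0.56×0.44/453) = 0.023322
z-statistic: z = (p̂ - p₀)/SE = (0.653 - 0.56)/0.023322 = 3.9877
Critical value: z_0.005 = ±2.576
p-value = 0.0001
Decision: reject H₀ at α = 0.01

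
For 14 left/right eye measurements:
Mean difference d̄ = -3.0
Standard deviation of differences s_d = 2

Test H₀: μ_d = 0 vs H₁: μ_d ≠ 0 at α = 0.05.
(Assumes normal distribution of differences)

Answer: t = -5.6127, reject H₀

Derivation:
df = n - 1 = 13
SE = s_d/√n = 2/√14 = 0.5345
t = d̄/SE = -3.0/0.5345 = -5.6127
Critical value: t_{0.025,13} = ±2.160
p-value ≈ 0.0001
Decision: reject H₀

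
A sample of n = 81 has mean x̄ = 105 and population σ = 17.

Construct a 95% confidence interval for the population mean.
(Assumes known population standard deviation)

Confidence level: 95%, α = 0.05
z_0.025 = 1.960
SE = σ/√n = 17/√81 = 1.8889
Margin of error = 1.960 × 1.8889 = 3.7022
CI: x̄ ± margin = 105 ± 3.7022
CI: (101.2978, 108.7022)

Answer: (101.2978, 108.7022)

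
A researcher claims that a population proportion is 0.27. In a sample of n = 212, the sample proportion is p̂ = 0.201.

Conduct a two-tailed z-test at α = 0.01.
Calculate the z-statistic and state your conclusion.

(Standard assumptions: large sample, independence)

H₀: p = 0.27, H₁: p ≠ 0.27
Standard error: SE = √(p₀(1-p₀)/n) = √(0.27×0.73/212) = 0.030491
z-statistic: z = (p̂ - p₀)/SE = (0.201 - 0.27)/0.030491 = -2.2630
Critical value: z_0.005 = ±2.576
p-value = 0.0236
Decision: fail to reject H₀ at α = 0.01

Answer: z = -2.2630, fail to reject H₀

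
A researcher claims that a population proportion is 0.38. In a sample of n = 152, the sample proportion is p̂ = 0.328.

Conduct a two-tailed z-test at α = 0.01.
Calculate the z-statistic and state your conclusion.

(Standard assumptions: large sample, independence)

H₀: p = 0.38, H₁: p ≠ 0.38
Standard error: SE = √(p₀(1-p₀)/n) = √(0.38×0.62/152) = 0.039370
z-statistic: z = (p̂ - p₀)/SE = (0.328 - 0.38)/0.039370 = -1.3208
Critical value: z_0.005 = ±2.576
p-value = 0.1866
Decision: fail to reject H₀ at α = 0.01

Answer: z = -1.3208, fail to reject H₀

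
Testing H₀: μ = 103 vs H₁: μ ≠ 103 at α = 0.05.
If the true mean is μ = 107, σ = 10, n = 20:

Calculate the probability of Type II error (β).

Answer: β ≈ 0.5679

Derivation:
SE = σ/√n = 10/√20 = 2.2361
Critical values: μ₀ ± z_0.025×SE = 103 ± 1.960×2.2361
Acceptance region: (98.6172, 107.3828)
Under H₁ (μ = 107): z_high = (107.3828 - 107)/2.2361 = 0.1712, z_low = (98.6172 - 107)/2.2361 = -3.7488
β = P(not reject | H₁) = Φ(0.1712) - Φ(-3.7488) ≈ 0.5679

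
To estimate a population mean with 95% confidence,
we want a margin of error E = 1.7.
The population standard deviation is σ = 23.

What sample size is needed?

Answer: n = 704

Derivation:
z_0.025 = 1.960
n = (z×σ/E)² = (1.960×23/1.7)²
n = 703.1856
Round up: n = 704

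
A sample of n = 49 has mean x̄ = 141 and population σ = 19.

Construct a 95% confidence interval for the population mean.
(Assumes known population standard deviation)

Answer: (135.6800, 146.3200)

Derivation:
Confidence level: 95%, α = 0.05
z_0.025 = 1.960
SE = σ/√n = 19/√49 = 2.7143
Margin of error = 1.960 × 2.7143 = 5.3200
CI: x̄ ± margin = 141 ± 5.3200
CI: (135.6800, 146.3200)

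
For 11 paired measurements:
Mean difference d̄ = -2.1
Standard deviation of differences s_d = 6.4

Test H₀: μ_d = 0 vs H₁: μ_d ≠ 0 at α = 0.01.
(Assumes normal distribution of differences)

Answer: t = -1.0883, fail to reject H₀

Derivation:
df = n - 1 = 10
SE = s_d/√n = 6.4/√11 = 1.9297
t = d̄/SE = -2.1/1.9297 = -1.0883
Critical value: t_{0.005,10} = ±3.169
p-value ≈ 0.3020
Decision: fail to reject H₀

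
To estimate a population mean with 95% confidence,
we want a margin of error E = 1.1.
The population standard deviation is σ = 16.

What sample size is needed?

Answer: n = 813

Derivation:
z_0.025 = 1.960
n = (z×σ/E)² = (1.960×16/1.1)²
n = 812.7683
Round up: n = 813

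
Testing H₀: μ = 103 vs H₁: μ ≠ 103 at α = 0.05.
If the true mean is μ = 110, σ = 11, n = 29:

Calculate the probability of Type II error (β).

SE = σ/√n = 11/√29 = 2.0426
Critical values: μ₀ ± z_0.025×SE = 103 ± 1.960×2.0426
Acceptance region: (98.9965, 107.0035)
Under H₁ (μ = 110): z_high = (107.0035 - 110)/2.0426 = -1.4670, z_low = (98.9965 - 110)/2.0426 = -5.3870
β = P(not reject | H₁) = Φ(-1.4670) - Φ(-5.3870) ≈ 0.0712

Answer: β ≈ 0.0712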